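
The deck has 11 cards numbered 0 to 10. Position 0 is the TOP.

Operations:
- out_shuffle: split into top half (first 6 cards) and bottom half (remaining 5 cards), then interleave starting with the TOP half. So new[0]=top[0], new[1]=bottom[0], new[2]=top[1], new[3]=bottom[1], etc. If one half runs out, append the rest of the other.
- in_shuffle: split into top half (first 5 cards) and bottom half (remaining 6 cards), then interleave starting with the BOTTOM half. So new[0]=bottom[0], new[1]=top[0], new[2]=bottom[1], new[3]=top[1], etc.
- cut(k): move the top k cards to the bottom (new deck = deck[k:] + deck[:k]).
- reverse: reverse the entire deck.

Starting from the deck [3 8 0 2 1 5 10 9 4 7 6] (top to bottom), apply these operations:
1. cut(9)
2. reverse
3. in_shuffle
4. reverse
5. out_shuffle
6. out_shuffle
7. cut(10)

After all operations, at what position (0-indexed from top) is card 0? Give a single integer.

Answer: 0

Derivation:
After op 1 (cut(9)): [7 6 3 8 0 2 1 5 10 9 4]
After op 2 (reverse): [4 9 10 5 1 2 0 8 3 6 7]
After op 3 (in_shuffle): [2 4 0 9 8 10 3 5 6 1 7]
After op 4 (reverse): [7 1 6 5 3 10 8 9 0 4 2]
After op 5 (out_shuffle): [7 8 1 9 6 0 5 4 3 2 10]
After op 6 (out_shuffle): [7 5 8 4 1 3 9 2 6 10 0]
After op 7 (cut(10)): [0 7 5 8 4 1 3 9 2 6 10]
Card 0 is at position 0.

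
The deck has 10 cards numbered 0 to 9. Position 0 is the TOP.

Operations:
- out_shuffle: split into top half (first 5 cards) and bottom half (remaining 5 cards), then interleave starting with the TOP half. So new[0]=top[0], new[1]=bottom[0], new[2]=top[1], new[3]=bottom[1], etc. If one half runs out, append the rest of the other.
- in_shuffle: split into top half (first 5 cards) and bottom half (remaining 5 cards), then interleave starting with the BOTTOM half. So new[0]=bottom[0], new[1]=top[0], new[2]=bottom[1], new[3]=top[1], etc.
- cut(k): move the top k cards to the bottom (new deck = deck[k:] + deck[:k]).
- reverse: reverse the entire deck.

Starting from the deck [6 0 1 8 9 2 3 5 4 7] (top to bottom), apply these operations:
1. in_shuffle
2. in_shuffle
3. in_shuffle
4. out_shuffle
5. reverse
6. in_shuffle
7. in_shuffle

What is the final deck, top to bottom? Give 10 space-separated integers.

After op 1 (in_shuffle): [2 6 3 0 5 1 4 8 7 9]
After op 2 (in_shuffle): [1 2 4 6 8 3 7 0 9 5]
After op 3 (in_shuffle): [3 1 7 2 0 4 9 6 5 8]
After op 4 (out_shuffle): [3 4 1 9 7 6 2 5 0 8]
After op 5 (reverse): [8 0 5 2 6 7 9 1 4 3]
After op 6 (in_shuffle): [7 8 9 0 1 5 4 2 3 6]
After op 7 (in_shuffle): [5 7 4 8 2 9 3 0 6 1]

Answer: 5 7 4 8 2 9 3 0 6 1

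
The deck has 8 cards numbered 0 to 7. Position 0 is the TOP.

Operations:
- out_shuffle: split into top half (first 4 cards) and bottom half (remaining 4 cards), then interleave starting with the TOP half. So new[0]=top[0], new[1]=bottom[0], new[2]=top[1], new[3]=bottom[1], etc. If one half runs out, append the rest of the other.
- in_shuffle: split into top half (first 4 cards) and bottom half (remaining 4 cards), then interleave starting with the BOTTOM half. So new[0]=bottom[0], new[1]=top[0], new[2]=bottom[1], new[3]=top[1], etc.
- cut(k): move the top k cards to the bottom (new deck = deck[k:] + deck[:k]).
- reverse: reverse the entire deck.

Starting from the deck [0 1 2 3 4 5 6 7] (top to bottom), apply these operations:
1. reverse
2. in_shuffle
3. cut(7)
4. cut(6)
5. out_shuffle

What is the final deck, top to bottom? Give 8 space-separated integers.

Answer: 5 7 0 2 4 6 3 1

Derivation:
After op 1 (reverse): [7 6 5 4 3 2 1 0]
After op 2 (in_shuffle): [3 7 2 6 1 5 0 4]
After op 3 (cut(7)): [4 3 7 2 6 1 5 0]
After op 4 (cut(6)): [5 0 4 3 7 2 6 1]
After op 5 (out_shuffle): [5 7 0 2 4 6 3 1]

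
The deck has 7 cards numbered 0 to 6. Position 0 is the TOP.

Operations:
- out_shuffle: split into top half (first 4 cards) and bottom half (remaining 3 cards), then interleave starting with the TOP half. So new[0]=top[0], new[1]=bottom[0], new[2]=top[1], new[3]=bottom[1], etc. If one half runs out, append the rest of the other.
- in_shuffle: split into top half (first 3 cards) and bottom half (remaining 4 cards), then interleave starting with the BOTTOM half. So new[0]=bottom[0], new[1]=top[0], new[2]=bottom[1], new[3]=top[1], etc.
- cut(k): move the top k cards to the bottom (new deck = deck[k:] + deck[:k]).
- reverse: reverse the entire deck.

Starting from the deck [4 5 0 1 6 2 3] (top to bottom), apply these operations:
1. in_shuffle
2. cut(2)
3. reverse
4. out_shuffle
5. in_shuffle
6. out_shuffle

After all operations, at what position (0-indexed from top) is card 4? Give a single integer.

After op 1 (in_shuffle): [1 4 6 5 2 0 3]
After op 2 (cut(2)): [6 5 2 0 3 1 4]
After op 3 (reverse): [4 1 3 0 2 5 6]
After op 4 (out_shuffle): [4 2 1 5 3 6 0]
After op 5 (in_shuffle): [5 4 3 2 6 1 0]
After op 6 (out_shuffle): [5 6 4 1 3 0 2]
Card 4 is at position 2.

Answer: 2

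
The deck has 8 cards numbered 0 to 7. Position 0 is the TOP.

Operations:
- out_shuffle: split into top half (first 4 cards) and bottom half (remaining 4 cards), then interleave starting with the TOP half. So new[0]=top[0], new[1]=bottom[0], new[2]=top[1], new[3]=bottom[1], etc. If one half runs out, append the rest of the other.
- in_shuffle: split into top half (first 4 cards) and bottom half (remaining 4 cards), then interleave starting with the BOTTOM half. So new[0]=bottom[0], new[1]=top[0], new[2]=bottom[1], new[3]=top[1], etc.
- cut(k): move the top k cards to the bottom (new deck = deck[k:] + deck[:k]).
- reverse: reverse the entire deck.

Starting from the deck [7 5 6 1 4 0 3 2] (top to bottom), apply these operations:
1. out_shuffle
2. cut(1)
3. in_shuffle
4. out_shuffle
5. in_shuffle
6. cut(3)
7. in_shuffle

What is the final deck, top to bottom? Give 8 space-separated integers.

After op 1 (out_shuffle): [7 4 5 0 6 3 1 2]
After op 2 (cut(1)): [4 5 0 6 3 1 2 7]
After op 3 (in_shuffle): [3 4 1 5 2 0 7 6]
After op 4 (out_shuffle): [3 2 4 0 1 7 5 6]
After op 5 (in_shuffle): [1 3 7 2 5 4 6 0]
After op 6 (cut(3)): [2 5 4 6 0 1 3 7]
After op 7 (in_shuffle): [0 2 1 5 3 4 7 6]

Answer: 0 2 1 5 3 4 7 6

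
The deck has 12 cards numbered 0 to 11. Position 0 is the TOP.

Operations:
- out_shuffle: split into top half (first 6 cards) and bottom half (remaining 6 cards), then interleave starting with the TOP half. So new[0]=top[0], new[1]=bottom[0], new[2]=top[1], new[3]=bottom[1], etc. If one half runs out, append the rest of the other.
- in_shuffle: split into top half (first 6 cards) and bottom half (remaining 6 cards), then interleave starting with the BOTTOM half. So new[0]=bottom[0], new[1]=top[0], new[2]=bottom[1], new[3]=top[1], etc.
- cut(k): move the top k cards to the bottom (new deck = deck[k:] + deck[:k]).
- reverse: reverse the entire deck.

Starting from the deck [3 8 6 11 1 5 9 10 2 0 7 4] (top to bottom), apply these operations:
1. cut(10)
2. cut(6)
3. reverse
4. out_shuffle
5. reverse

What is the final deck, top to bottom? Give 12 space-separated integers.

After op 1 (cut(10)): [7 4 3 8 6 11 1 5 9 10 2 0]
After op 2 (cut(6)): [1 5 9 10 2 0 7 4 3 8 6 11]
After op 3 (reverse): [11 6 8 3 4 7 0 2 10 9 5 1]
After op 4 (out_shuffle): [11 0 6 2 8 10 3 9 4 5 7 1]
After op 5 (reverse): [1 7 5 4 9 3 10 8 2 6 0 11]

Answer: 1 7 5 4 9 3 10 8 2 6 0 11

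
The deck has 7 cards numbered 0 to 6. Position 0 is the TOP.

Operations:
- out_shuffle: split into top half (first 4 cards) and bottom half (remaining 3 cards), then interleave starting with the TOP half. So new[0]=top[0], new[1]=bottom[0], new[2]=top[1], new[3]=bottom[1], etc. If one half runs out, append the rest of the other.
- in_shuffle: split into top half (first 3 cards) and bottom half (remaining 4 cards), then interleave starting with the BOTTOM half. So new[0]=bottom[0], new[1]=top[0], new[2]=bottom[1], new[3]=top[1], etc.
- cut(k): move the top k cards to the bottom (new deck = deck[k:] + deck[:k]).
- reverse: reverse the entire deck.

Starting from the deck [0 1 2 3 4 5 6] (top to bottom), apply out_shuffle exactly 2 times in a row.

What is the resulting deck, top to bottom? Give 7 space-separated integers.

After op 1 (out_shuffle): [0 4 1 5 2 6 3]
After op 2 (out_shuffle): [0 2 4 6 1 3 5]

Answer: 0 2 4 6 1 3 5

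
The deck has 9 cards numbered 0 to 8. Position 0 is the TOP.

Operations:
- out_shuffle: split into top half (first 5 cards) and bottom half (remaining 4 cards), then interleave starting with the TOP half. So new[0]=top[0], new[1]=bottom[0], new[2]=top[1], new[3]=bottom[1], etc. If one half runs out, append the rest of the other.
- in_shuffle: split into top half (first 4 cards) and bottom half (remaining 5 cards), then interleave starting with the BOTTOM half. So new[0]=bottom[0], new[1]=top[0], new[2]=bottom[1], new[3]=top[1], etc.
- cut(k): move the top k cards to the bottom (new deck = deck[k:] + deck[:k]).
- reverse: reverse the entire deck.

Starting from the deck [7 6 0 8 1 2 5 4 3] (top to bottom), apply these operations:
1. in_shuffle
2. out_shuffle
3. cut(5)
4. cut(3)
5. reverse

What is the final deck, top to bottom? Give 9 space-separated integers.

After op 1 (in_shuffle): [1 7 2 6 5 0 4 8 3]
After op 2 (out_shuffle): [1 0 7 4 2 8 6 3 5]
After op 3 (cut(5)): [8 6 3 5 1 0 7 4 2]
After op 4 (cut(3)): [5 1 0 7 4 2 8 6 3]
After op 5 (reverse): [3 6 8 2 4 7 0 1 5]

Answer: 3 6 8 2 4 7 0 1 5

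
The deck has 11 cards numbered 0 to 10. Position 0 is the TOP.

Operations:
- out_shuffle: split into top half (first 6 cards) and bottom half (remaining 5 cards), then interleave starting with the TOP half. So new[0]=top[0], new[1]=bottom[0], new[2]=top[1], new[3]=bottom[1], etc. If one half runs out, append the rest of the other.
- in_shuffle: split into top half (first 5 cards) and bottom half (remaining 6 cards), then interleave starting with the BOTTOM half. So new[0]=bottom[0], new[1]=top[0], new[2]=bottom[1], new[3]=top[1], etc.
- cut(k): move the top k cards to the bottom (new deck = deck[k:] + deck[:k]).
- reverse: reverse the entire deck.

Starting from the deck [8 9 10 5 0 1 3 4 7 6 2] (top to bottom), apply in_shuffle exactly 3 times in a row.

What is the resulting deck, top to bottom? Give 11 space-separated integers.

After op 1 (in_shuffle): [1 8 3 9 4 10 7 5 6 0 2]
After op 2 (in_shuffle): [10 1 7 8 5 3 6 9 0 4 2]
After op 3 (in_shuffle): [3 10 6 1 9 7 0 8 4 5 2]

Answer: 3 10 6 1 9 7 0 8 4 5 2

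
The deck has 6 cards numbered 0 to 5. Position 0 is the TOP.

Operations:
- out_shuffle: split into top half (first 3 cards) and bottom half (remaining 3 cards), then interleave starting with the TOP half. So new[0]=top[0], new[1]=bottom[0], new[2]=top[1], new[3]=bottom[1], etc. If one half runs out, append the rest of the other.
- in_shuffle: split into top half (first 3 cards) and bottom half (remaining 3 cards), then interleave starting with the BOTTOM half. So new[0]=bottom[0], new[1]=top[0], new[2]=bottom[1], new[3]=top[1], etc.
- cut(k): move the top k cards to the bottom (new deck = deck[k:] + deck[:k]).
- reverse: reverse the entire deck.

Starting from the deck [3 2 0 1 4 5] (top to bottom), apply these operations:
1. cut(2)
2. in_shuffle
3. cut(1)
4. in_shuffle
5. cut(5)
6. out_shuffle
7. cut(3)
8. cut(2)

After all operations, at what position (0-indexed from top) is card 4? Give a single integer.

Answer: 2

Derivation:
After op 1 (cut(2)): [0 1 4 5 3 2]
After op 2 (in_shuffle): [5 0 3 1 2 4]
After op 3 (cut(1)): [0 3 1 2 4 5]
After op 4 (in_shuffle): [2 0 4 3 5 1]
After op 5 (cut(5)): [1 2 0 4 3 5]
After op 6 (out_shuffle): [1 4 2 3 0 5]
After op 7 (cut(3)): [3 0 5 1 4 2]
After op 8 (cut(2)): [5 1 4 2 3 0]
Card 4 is at position 2.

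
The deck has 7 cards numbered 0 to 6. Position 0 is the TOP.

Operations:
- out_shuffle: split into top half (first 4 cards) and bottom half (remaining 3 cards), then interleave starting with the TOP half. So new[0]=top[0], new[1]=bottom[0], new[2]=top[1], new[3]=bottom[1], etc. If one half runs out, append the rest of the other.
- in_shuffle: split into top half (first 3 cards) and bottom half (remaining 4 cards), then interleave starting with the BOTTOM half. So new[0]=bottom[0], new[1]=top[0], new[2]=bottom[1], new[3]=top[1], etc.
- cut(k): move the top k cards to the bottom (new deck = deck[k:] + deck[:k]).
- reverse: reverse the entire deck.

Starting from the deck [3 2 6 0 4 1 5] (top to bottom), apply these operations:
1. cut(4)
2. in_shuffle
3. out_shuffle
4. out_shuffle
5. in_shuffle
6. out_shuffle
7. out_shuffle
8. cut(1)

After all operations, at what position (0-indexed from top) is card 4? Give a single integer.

After op 1 (cut(4)): [4 1 5 3 2 6 0]
After op 2 (in_shuffle): [3 4 2 1 6 5 0]
After op 3 (out_shuffle): [3 6 4 5 2 0 1]
After op 4 (out_shuffle): [3 2 6 0 4 1 5]
After op 5 (in_shuffle): [0 3 4 2 1 6 5]
After op 6 (out_shuffle): [0 1 3 6 4 5 2]
After op 7 (out_shuffle): [0 4 1 5 3 2 6]
After op 8 (cut(1)): [4 1 5 3 2 6 0]
Card 4 is at position 0.

Answer: 0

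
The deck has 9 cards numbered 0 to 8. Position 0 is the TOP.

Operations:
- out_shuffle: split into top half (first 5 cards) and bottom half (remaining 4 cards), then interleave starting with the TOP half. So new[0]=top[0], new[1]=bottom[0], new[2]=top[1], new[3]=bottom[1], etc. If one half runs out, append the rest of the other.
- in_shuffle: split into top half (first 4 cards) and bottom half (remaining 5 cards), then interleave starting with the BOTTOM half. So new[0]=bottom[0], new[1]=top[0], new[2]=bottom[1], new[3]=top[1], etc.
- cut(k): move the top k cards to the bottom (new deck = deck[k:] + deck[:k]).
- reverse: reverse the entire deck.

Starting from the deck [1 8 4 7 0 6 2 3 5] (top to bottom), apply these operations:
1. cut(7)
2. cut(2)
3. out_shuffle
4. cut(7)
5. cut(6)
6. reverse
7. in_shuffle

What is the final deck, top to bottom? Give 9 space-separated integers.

After op 1 (cut(7)): [3 5 1 8 4 7 0 6 2]
After op 2 (cut(2)): [1 8 4 7 0 6 2 3 5]
After op 3 (out_shuffle): [1 6 8 2 4 3 7 5 0]
After op 4 (cut(7)): [5 0 1 6 8 2 4 3 7]
After op 5 (cut(6)): [4 3 7 5 0 1 6 8 2]
After op 6 (reverse): [2 8 6 1 0 5 7 3 4]
After op 7 (in_shuffle): [0 2 5 8 7 6 3 1 4]

Answer: 0 2 5 8 7 6 3 1 4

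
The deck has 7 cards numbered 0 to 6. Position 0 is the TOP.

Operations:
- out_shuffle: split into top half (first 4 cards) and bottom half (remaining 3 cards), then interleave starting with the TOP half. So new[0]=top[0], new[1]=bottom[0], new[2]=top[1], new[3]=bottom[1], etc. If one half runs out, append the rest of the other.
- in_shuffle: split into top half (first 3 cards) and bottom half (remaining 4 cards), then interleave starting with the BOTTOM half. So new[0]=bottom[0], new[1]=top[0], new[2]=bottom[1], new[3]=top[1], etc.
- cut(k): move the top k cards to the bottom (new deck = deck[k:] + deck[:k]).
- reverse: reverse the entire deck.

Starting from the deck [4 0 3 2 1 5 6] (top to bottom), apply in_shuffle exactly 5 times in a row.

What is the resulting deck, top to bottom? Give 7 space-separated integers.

Answer: 0 2 5 4 3 1 6

Derivation:
After op 1 (in_shuffle): [2 4 1 0 5 3 6]
After op 2 (in_shuffle): [0 2 5 4 3 1 6]
After op 3 (in_shuffle): [4 0 3 2 1 5 6]
After op 4 (in_shuffle): [2 4 1 0 5 3 6]
After op 5 (in_shuffle): [0 2 5 4 3 1 6]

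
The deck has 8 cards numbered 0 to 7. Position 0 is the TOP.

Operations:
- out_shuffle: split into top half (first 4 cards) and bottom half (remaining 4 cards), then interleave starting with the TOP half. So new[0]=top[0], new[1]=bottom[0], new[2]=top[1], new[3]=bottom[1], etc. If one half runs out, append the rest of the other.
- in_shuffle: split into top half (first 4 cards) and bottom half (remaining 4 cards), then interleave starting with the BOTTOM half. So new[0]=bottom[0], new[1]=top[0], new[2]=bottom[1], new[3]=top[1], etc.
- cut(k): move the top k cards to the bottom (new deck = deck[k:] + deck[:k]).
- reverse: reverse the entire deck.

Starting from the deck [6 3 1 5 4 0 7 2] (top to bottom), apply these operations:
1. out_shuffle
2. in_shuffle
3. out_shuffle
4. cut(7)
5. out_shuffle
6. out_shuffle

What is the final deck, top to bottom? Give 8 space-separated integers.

After op 1 (out_shuffle): [6 4 3 0 1 7 5 2]
After op 2 (in_shuffle): [1 6 7 4 5 3 2 0]
After op 3 (out_shuffle): [1 5 6 3 7 2 4 0]
After op 4 (cut(7)): [0 1 5 6 3 7 2 4]
After op 5 (out_shuffle): [0 3 1 7 5 2 6 4]
After op 6 (out_shuffle): [0 5 3 2 1 6 7 4]

Answer: 0 5 3 2 1 6 7 4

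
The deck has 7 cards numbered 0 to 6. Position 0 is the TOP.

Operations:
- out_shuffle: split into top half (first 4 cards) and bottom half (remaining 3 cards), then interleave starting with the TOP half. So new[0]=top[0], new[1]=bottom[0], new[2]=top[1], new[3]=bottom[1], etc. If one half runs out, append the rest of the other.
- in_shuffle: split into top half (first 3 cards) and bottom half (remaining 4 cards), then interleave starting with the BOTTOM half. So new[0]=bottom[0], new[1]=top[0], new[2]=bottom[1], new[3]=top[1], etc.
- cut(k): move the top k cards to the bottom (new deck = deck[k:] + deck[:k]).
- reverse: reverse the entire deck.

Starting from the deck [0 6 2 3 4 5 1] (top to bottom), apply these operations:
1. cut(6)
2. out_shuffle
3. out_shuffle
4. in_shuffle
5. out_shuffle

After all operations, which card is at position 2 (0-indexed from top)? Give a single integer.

After op 1 (cut(6)): [1 0 6 2 3 4 5]
After op 2 (out_shuffle): [1 3 0 4 6 5 2]
After op 3 (out_shuffle): [1 6 3 5 0 2 4]
After op 4 (in_shuffle): [5 1 0 6 2 3 4]
After op 5 (out_shuffle): [5 2 1 3 0 4 6]
Position 2: card 1.

Answer: 1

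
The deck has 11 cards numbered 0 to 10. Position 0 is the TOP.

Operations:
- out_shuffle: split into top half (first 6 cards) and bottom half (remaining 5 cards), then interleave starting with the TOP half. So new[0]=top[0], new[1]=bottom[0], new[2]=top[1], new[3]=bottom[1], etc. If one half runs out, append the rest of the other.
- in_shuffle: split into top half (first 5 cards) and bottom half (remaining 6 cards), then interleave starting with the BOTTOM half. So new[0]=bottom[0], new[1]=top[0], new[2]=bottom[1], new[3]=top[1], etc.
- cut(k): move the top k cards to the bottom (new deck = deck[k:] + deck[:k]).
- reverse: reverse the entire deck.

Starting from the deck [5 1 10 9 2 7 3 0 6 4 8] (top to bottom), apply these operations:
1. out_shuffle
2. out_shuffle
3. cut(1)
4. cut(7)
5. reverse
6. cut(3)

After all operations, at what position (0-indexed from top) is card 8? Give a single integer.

After op 1 (out_shuffle): [5 3 1 0 10 6 9 4 2 8 7]
After op 2 (out_shuffle): [5 9 3 4 1 2 0 8 10 7 6]
After op 3 (cut(1)): [9 3 4 1 2 0 8 10 7 6 5]
After op 4 (cut(7)): [10 7 6 5 9 3 4 1 2 0 8]
After op 5 (reverse): [8 0 2 1 4 3 9 5 6 7 10]
After op 6 (cut(3)): [1 4 3 9 5 6 7 10 8 0 2]
Card 8 is at position 8.

Answer: 8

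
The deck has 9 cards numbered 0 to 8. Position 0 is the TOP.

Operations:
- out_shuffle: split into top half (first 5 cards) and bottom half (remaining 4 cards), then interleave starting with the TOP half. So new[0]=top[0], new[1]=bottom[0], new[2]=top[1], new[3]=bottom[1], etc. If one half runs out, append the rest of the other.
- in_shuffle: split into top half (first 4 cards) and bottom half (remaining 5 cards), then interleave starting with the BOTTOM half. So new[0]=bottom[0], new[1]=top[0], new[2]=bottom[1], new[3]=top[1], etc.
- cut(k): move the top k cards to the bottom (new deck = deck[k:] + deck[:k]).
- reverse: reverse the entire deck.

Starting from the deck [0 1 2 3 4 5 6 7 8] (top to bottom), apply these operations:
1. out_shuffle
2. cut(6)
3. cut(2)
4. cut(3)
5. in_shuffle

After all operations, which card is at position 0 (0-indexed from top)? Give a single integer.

After op 1 (out_shuffle): [0 5 1 6 2 7 3 8 4]
After op 2 (cut(6)): [3 8 4 0 5 1 6 2 7]
After op 3 (cut(2)): [4 0 5 1 6 2 7 3 8]
After op 4 (cut(3)): [1 6 2 7 3 8 4 0 5]
After op 5 (in_shuffle): [3 1 8 6 4 2 0 7 5]
Position 0: card 3.

Answer: 3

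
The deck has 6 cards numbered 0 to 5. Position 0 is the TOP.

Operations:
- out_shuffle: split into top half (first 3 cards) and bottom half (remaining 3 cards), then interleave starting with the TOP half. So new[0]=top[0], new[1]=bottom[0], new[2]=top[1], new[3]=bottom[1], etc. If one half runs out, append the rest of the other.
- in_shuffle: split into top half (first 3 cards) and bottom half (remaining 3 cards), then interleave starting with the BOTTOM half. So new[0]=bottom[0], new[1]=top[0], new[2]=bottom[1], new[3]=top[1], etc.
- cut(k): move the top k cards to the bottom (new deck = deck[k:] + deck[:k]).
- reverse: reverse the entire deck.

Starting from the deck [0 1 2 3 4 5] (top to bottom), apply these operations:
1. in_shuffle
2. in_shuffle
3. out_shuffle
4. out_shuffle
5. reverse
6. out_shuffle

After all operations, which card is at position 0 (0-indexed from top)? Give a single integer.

Answer: 4

Derivation:
After op 1 (in_shuffle): [3 0 4 1 5 2]
After op 2 (in_shuffle): [1 3 5 0 2 4]
After op 3 (out_shuffle): [1 0 3 2 5 4]
After op 4 (out_shuffle): [1 2 0 5 3 4]
After op 5 (reverse): [4 3 5 0 2 1]
After op 6 (out_shuffle): [4 0 3 2 5 1]
Position 0: card 4.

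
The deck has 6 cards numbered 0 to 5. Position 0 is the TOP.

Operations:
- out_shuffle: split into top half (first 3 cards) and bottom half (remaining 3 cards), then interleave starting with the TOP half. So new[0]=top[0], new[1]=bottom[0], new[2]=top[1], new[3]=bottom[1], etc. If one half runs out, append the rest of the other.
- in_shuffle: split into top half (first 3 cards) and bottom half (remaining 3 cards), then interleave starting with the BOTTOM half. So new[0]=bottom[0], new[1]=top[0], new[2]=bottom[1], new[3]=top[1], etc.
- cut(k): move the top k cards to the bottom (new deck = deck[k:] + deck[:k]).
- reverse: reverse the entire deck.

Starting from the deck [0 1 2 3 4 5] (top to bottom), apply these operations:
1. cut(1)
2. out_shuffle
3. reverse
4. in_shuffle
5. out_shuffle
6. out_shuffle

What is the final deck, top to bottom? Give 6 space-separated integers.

Answer: 2 1 3 4 0 5

Derivation:
After op 1 (cut(1)): [1 2 3 4 5 0]
After op 2 (out_shuffle): [1 4 2 5 3 0]
After op 3 (reverse): [0 3 5 2 4 1]
After op 4 (in_shuffle): [2 0 4 3 1 5]
After op 5 (out_shuffle): [2 3 0 1 4 5]
After op 6 (out_shuffle): [2 1 3 4 0 5]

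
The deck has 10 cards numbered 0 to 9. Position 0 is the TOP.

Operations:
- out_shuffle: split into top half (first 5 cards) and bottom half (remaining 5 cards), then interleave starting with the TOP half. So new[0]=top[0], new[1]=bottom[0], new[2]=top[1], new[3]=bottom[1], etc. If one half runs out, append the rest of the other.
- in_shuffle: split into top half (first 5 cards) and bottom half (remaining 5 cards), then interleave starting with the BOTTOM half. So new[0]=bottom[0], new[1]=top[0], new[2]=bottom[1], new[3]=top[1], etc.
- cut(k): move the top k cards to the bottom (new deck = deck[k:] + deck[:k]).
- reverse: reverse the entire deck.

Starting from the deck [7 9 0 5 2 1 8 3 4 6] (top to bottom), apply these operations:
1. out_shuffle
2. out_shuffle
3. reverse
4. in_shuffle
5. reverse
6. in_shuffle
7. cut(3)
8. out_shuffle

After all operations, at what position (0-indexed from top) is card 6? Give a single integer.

After op 1 (out_shuffle): [7 1 9 8 0 3 5 4 2 6]
After op 2 (out_shuffle): [7 3 1 5 9 4 8 2 0 6]
After op 3 (reverse): [6 0 2 8 4 9 5 1 3 7]
After op 4 (in_shuffle): [9 6 5 0 1 2 3 8 7 4]
After op 5 (reverse): [4 7 8 3 2 1 0 5 6 9]
After op 6 (in_shuffle): [1 4 0 7 5 8 6 3 9 2]
After op 7 (cut(3)): [7 5 8 6 3 9 2 1 4 0]
After op 8 (out_shuffle): [7 9 5 2 8 1 6 4 3 0]
Card 6 is at position 6.

Answer: 6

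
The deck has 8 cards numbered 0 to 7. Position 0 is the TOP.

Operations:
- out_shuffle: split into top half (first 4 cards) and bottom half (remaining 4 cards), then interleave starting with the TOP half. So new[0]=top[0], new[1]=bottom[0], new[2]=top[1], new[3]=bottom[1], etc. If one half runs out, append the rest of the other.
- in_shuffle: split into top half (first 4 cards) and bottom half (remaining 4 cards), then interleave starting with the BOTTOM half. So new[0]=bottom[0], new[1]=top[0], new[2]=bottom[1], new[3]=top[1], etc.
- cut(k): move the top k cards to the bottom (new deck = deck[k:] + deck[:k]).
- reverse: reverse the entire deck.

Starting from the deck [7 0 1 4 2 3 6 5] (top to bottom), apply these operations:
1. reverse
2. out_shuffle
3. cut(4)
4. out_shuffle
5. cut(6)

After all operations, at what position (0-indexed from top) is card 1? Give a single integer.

Answer: 1

Derivation:
After op 1 (reverse): [5 6 3 2 4 1 0 7]
After op 2 (out_shuffle): [5 4 6 1 3 0 2 7]
After op 3 (cut(4)): [3 0 2 7 5 4 6 1]
After op 4 (out_shuffle): [3 5 0 4 2 6 7 1]
After op 5 (cut(6)): [7 1 3 5 0 4 2 6]
Card 1 is at position 1.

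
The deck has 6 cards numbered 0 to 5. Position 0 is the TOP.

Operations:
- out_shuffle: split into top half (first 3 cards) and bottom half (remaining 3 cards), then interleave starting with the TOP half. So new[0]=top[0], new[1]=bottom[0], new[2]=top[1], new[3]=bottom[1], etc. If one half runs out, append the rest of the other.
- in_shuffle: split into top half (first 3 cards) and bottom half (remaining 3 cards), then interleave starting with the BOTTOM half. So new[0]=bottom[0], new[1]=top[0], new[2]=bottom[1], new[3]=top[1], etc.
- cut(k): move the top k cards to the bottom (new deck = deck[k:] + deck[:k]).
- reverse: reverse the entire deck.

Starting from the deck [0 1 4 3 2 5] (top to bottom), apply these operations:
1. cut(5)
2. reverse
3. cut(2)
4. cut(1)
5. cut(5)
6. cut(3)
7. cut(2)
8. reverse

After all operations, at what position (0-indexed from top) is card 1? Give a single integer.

Answer: 3

Derivation:
After op 1 (cut(5)): [5 0 1 4 3 2]
After op 2 (reverse): [2 3 4 1 0 5]
After op 3 (cut(2)): [4 1 0 5 2 3]
After op 4 (cut(1)): [1 0 5 2 3 4]
After op 5 (cut(5)): [4 1 0 5 2 3]
After op 6 (cut(3)): [5 2 3 4 1 0]
After op 7 (cut(2)): [3 4 1 0 5 2]
After op 8 (reverse): [2 5 0 1 4 3]
Card 1 is at position 3.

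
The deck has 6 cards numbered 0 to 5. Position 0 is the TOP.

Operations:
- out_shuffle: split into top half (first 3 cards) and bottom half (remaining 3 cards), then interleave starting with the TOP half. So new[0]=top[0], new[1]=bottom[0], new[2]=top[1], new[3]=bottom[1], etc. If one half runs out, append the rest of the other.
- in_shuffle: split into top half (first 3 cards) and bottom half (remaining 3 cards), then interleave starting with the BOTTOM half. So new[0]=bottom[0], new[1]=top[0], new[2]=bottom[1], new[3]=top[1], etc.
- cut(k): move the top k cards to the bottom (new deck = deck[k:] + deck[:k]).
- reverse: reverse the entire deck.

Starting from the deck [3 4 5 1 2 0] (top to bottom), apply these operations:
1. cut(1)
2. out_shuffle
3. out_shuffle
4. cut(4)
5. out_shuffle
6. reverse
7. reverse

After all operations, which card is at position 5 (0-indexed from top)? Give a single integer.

Answer: 1

Derivation:
After op 1 (cut(1)): [4 5 1 2 0 3]
After op 2 (out_shuffle): [4 2 5 0 1 3]
After op 3 (out_shuffle): [4 0 2 1 5 3]
After op 4 (cut(4)): [5 3 4 0 2 1]
After op 5 (out_shuffle): [5 0 3 2 4 1]
After op 6 (reverse): [1 4 2 3 0 5]
After op 7 (reverse): [5 0 3 2 4 1]
Position 5: card 1.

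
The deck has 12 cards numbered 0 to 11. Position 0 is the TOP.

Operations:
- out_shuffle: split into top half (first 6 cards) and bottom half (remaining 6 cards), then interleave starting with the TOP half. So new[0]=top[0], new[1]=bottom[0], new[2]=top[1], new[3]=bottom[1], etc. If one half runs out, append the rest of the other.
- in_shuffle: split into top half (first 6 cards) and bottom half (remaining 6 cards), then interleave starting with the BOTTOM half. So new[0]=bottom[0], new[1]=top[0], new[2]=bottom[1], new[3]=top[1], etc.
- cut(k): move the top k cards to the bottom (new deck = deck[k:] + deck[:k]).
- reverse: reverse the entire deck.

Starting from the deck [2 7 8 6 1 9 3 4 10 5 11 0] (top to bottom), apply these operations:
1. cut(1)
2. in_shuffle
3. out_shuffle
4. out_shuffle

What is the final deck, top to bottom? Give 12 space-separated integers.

After op 1 (cut(1)): [7 8 6 1 9 3 4 10 5 11 0 2]
After op 2 (in_shuffle): [4 7 10 8 5 6 11 1 0 9 2 3]
After op 3 (out_shuffle): [4 11 7 1 10 0 8 9 5 2 6 3]
After op 4 (out_shuffle): [4 8 11 9 7 5 1 2 10 6 0 3]

Answer: 4 8 11 9 7 5 1 2 10 6 0 3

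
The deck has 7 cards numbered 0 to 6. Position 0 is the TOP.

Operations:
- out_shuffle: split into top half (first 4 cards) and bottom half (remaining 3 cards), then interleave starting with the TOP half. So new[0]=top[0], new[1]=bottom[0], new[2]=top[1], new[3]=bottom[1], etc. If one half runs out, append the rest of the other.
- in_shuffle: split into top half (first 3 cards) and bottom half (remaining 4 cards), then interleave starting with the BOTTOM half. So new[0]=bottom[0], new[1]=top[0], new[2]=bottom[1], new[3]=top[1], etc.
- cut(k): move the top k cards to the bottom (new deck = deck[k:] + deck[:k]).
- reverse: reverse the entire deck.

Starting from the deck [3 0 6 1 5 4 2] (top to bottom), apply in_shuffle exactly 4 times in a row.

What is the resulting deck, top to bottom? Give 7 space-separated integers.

After op 1 (in_shuffle): [1 3 5 0 4 6 2]
After op 2 (in_shuffle): [0 1 4 3 6 5 2]
After op 3 (in_shuffle): [3 0 6 1 5 4 2]
After op 4 (in_shuffle): [1 3 5 0 4 6 2]

Answer: 1 3 5 0 4 6 2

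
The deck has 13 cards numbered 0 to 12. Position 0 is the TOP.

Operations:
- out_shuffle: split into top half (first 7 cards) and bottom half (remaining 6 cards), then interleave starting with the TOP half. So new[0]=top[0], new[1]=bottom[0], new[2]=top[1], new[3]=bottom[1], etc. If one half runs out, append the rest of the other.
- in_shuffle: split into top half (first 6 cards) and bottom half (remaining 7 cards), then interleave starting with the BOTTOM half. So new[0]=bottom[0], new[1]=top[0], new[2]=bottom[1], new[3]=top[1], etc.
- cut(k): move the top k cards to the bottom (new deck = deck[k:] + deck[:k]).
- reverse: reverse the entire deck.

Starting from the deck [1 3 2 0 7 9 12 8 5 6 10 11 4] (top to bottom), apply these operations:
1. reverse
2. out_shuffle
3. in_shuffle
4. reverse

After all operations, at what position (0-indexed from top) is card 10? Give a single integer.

Answer: 3

Derivation:
After op 1 (reverse): [4 11 10 6 5 8 12 9 7 0 2 3 1]
After op 2 (out_shuffle): [4 9 11 7 10 0 6 2 5 3 8 1 12]
After op 3 (in_shuffle): [6 4 2 9 5 11 3 7 8 10 1 0 12]
After op 4 (reverse): [12 0 1 10 8 7 3 11 5 9 2 4 6]
Card 10 is at position 3.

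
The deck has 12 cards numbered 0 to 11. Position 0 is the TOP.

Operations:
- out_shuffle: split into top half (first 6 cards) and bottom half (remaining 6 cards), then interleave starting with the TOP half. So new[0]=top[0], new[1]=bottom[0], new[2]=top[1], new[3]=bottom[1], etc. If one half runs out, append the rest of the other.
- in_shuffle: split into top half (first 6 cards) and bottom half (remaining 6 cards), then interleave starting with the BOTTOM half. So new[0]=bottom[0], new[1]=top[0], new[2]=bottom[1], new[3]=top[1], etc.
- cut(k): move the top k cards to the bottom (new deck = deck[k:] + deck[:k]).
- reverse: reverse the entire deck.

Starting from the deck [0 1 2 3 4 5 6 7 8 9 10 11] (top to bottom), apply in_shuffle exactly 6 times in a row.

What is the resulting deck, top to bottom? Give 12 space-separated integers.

Answer: 11 10 9 8 7 6 5 4 3 2 1 0

Derivation:
After op 1 (in_shuffle): [6 0 7 1 8 2 9 3 10 4 11 5]
After op 2 (in_shuffle): [9 6 3 0 10 7 4 1 11 8 5 2]
After op 3 (in_shuffle): [4 9 1 6 11 3 8 0 5 10 2 7]
After op 4 (in_shuffle): [8 4 0 9 5 1 10 6 2 11 7 3]
After op 5 (in_shuffle): [10 8 6 4 2 0 11 9 7 5 3 1]
After op 6 (in_shuffle): [11 10 9 8 7 6 5 4 3 2 1 0]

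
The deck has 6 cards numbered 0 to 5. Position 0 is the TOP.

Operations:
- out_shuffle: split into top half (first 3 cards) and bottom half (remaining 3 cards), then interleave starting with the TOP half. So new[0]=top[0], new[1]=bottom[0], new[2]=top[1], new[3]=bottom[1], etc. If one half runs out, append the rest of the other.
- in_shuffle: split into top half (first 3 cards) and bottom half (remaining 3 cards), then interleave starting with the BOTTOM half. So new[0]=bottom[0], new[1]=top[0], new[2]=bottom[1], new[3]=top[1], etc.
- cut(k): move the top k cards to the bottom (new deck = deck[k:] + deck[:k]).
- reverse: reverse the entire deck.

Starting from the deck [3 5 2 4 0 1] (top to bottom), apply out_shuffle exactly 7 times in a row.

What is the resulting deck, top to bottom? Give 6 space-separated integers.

Answer: 3 2 0 5 4 1

Derivation:
After op 1 (out_shuffle): [3 4 5 0 2 1]
After op 2 (out_shuffle): [3 0 4 2 5 1]
After op 3 (out_shuffle): [3 2 0 5 4 1]
After op 4 (out_shuffle): [3 5 2 4 0 1]
After op 5 (out_shuffle): [3 4 5 0 2 1]
After op 6 (out_shuffle): [3 0 4 2 5 1]
After op 7 (out_shuffle): [3 2 0 5 4 1]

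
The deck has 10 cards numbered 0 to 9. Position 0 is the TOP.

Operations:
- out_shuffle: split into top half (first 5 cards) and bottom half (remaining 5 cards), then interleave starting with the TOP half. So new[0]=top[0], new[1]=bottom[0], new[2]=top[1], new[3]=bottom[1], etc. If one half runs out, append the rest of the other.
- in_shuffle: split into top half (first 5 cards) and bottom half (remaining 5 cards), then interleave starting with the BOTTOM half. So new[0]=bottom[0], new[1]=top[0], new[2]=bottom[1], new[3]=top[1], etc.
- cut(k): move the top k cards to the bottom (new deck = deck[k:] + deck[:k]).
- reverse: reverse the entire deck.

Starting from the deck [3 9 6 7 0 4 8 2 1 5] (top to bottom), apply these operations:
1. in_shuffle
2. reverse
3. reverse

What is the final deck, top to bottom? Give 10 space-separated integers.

Answer: 4 3 8 9 2 6 1 7 5 0

Derivation:
After op 1 (in_shuffle): [4 3 8 9 2 6 1 7 5 0]
After op 2 (reverse): [0 5 7 1 6 2 9 8 3 4]
After op 3 (reverse): [4 3 8 9 2 6 1 7 5 0]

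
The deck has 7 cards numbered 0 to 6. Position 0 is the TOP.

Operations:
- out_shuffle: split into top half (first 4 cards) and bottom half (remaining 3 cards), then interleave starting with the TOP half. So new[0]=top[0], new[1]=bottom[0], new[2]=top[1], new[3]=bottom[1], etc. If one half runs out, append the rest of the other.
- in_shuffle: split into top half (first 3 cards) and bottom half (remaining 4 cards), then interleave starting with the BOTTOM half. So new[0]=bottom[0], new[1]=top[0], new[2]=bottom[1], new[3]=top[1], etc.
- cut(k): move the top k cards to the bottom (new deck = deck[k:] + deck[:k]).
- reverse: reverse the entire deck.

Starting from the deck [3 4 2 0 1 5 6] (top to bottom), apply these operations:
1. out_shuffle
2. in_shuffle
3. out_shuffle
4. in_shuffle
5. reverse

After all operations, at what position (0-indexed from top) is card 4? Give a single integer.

Answer: 6

Derivation:
After op 1 (out_shuffle): [3 1 4 5 2 6 0]
After op 2 (in_shuffle): [5 3 2 1 6 4 0]
After op 3 (out_shuffle): [5 6 3 4 2 0 1]
After op 4 (in_shuffle): [4 5 2 6 0 3 1]
After op 5 (reverse): [1 3 0 6 2 5 4]
Card 4 is at position 6.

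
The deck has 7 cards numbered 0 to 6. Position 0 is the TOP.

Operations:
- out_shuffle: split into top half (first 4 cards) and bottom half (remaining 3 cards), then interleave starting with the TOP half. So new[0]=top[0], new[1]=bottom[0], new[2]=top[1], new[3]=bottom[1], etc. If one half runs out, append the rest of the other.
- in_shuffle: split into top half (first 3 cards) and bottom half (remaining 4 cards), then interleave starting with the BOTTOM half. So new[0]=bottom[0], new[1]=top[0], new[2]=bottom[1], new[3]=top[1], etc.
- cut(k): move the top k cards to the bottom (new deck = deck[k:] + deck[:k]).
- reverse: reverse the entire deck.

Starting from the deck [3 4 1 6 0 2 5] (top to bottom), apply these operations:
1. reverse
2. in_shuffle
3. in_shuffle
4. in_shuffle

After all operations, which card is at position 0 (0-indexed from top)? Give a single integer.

After op 1 (reverse): [5 2 0 6 1 4 3]
After op 2 (in_shuffle): [6 5 1 2 4 0 3]
After op 3 (in_shuffle): [2 6 4 5 0 1 3]
After op 4 (in_shuffle): [5 2 0 6 1 4 3]
Position 0: card 5.

Answer: 5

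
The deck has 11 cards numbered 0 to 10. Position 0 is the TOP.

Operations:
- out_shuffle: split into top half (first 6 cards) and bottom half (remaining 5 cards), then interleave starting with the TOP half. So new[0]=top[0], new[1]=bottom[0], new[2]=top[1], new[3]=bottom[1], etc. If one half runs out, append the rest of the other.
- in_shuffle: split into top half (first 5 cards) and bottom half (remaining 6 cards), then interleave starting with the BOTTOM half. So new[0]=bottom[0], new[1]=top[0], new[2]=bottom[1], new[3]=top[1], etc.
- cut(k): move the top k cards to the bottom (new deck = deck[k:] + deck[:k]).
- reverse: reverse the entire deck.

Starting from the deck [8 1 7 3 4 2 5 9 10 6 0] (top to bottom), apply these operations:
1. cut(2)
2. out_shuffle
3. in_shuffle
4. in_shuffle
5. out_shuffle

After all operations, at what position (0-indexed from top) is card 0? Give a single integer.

Answer: 2

Derivation:
After op 1 (cut(2)): [7 3 4 2 5 9 10 6 0 8 1]
After op 2 (out_shuffle): [7 10 3 6 4 0 2 8 5 1 9]
After op 3 (in_shuffle): [0 7 2 10 8 3 5 6 1 4 9]
After op 4 (in_shuffle): [3 0 5 7 6 2 1 10 4 8 9]
After op 5 (out_shuffle): [3 1 0 10 5 4 7 8 6 9 2]
Card 0 is at position 2.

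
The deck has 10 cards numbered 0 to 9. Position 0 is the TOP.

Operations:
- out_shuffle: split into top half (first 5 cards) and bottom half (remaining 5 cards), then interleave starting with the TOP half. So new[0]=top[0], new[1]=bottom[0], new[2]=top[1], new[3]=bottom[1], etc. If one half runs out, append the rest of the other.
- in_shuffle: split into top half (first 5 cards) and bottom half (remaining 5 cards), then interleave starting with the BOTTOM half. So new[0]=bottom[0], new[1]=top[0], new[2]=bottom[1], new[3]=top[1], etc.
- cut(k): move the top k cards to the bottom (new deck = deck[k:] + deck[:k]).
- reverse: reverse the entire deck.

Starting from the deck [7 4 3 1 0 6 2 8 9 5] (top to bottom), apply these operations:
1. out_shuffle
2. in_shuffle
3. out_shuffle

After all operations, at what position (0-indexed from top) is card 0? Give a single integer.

Answer: 3

Derivation:
After op 1 (out_shuffle): [7 6 4 2 3 8 1 9 0 5]
After op 2 (in_shuffle): [8 7 1 6 9 4 0 2 5 3]
After op 3 (out_shuffle): [8 4 7 0 1 2 6 5 9 3]
Card 0 is at position 3.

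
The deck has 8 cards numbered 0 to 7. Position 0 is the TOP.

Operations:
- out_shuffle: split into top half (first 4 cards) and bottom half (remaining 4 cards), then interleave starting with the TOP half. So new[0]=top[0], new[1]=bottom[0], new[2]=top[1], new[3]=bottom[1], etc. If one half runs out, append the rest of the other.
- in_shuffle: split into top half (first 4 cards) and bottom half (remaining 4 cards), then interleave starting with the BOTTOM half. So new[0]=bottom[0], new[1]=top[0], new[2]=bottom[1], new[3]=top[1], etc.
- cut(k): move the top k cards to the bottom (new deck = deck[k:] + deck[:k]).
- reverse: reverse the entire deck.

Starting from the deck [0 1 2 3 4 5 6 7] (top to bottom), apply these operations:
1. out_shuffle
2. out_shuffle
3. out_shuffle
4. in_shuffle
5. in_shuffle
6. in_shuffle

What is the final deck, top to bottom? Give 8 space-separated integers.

After op 1 (out_shuffle): [0 4 1 5 2 6 3 7]
After op 2 (out_shuffle): [0 2 4 6 1 3 5 7]
After op 3 (out_shuffle): [0 1 2 3 4 5 6 7]
After op 4 (in_shuffle): [4 0 5 1 6 2 7 3]
After op 5 (in_shuffle): [6 4 2 0 7 5 3 1]
After op 6 (in_shuffle): [7 6 5 4 3 2 1 0]

Answer: 7 6 5 4 3 2 1 0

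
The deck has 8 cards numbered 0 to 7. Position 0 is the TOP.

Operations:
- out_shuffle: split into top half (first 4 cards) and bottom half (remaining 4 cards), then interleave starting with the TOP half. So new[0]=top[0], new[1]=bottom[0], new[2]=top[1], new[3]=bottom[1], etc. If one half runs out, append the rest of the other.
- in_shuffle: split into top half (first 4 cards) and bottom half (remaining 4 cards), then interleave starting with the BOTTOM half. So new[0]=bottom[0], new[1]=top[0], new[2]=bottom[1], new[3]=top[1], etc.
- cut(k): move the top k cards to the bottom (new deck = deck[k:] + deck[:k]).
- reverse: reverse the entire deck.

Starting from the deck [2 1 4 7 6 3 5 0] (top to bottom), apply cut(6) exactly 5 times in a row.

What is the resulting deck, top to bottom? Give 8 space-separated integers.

After op 1 (cut(6)): [5 0 2 1 4 7 6 3]
After op 2 (cut(6)): [6 3 5 0 2 1 4 7]
After op 3 (cut(6)): [4 7 6 3 5 0 2 1]
After op 4 (cut(6)): [2 1 4 7 6 3 5 0]
After op 5 (cut(6)): [5 0 2 1 4 7 6 3]

Answer: 5 0 2 1 4 7 6 3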